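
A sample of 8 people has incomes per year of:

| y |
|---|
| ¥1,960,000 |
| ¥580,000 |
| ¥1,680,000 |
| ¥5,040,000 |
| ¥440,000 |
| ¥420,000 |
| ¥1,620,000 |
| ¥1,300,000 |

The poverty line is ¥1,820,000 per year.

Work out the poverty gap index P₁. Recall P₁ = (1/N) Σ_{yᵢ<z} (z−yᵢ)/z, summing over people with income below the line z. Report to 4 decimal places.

0.3352

Below the line: ¥420,000, ¥440,000, ¥580,000, ¥1,300,000, ¥1,620,000, ¥1,680,000 (q = 6 of N = 8).
Shortfall ratios: (1820000−420000)/1820000 = 0.7692; (1820000−440000)/1820000 = 0.7582; (1820000−580000)/1820000 = 0.6813; (1820000−1300000)/1820000 = 0.2857; (1820000−1620000)/1820000 = 0.1099; (1820000−1680000)/1820000 = 0.0769.
Sum of shortfalls = 2.681319; P₁ averages over all N: 2.681319 / 8 = 0.3352.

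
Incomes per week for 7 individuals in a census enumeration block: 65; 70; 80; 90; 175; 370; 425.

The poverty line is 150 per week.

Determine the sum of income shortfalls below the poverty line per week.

295

Below the line: 65, 70, 80, 90 (q = 4 of N = 7).
Individual gaps: 150−65 = 85; 150−70 = 80; 150−80 = 70; 150−90 = 60.
Aggregate gap = 295.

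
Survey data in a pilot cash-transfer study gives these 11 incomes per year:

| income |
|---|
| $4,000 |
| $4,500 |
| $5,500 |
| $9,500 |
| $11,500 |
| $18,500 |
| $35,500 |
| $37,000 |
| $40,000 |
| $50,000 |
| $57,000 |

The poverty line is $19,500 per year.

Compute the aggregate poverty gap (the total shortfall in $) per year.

Poor units: $4,000, $4,500, $5,500, $9,500, $11,500, $18,500 (q = 6 of N = 11).
Individual gaps: 19500−4000 = 15500; 19500−4500 = 15000; 19500−5500 = 14000; 19500−9500 = 10000; 19500−11500 = 8000; 19500−18500 = 1000.
Aggregate gap = $63,500.

$63,500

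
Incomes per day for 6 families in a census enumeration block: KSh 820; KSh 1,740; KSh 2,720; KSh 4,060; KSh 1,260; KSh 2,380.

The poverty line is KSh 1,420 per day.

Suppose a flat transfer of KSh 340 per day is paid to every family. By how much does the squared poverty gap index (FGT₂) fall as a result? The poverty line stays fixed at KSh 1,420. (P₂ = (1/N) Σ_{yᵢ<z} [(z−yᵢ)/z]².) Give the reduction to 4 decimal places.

Before: below the line — KSh 820, KSh 1,260; squared poverty gap index (FGT₂) = 0.031872.
After the KSh 340 transfer: below the line — KSh 1,160; squared poverty gap index (FGT₂) = 0.005588.
Reduction = 0.031872 − 0.005588 = 0.0263.

0.0263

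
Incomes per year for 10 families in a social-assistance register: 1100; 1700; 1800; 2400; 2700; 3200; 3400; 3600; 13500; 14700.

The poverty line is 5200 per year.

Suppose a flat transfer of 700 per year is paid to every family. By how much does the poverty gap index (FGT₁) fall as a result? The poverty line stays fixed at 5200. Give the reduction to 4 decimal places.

0.1077

Before: below the line — 1100, 1700, 1800, 2400, 2700, 3200, 3400, 3600; poverty gap index (FGT₁) = 0.417308.
After the 700 transfer: below the line — 1800, 2400, 2500, 3100, 3400, 3900, 4100, 4300; poverty gap index (FGT₁) = 0.309615.
Reduction = 0.417308 − 0.309615 = 0.1077.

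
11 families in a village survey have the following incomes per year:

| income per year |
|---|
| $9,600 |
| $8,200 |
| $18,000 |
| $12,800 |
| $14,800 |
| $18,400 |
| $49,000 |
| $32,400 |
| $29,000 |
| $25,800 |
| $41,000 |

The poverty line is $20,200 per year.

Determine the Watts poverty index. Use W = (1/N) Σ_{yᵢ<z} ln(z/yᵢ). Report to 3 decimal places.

Below z: $8,200, $9,600, $12,800, $14,800, $18,000, $18,400 (q = 6 of N = 11).
Log gaps: ln(20200/8200) = 0.9015; ln(20200/9600) = 0.7439; ln(20200/12800) = 0.4562; ln(20200/14800) = 0.3111; ln(20200/18000) = 0.1153; ln(20200/18400) = 0.0933.
W = 2.621404 / 11 = 0.238.

0.238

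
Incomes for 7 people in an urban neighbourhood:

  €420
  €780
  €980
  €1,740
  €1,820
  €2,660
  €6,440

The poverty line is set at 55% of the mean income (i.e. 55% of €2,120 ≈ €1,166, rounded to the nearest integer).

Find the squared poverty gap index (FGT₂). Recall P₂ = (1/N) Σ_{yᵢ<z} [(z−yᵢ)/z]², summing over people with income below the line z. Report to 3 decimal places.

Below z: €420, €780, €980 (q = 3 of N = 7).
Shortfall ratios: (1166−420)/1166 = 0.6398; (1166−780)/1166 = 0.3310; (1166−980)/1166 = 0.1595.
Squared: 0.4093; 0.1096; 0.0254.
Sum = 0.544375; P₂ = 0.544375 / 7 = 0.078.

0.078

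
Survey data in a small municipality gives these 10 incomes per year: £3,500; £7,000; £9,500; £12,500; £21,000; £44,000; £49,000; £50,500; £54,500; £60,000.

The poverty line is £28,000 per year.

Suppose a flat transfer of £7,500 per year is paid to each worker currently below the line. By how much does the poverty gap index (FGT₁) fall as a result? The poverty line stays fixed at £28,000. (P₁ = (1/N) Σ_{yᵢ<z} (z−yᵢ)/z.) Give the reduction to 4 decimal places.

0.1321

Before: below the line — £3,500, £7,000, £9,500, £12,500, £21,000; poverty gap index (FGT₁) = 0.308929.
After the £7,500 transfer: below the line — £11,000, £14,500, £17,000, £20,000; poverty gap index (FGT₁) = 0.176786.
Reduction = 0.308929 − 0.176786 = 0.1321.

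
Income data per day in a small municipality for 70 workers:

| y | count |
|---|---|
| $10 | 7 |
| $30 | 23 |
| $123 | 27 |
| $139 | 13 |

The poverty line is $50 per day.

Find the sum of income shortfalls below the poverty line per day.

$740

Poor units: 7×$10, 23×$30 (q = 30 of N = 70).
Individual gaps: 7×(50−10) = 280; 23×(50−30) = 460.
Aggregate gap = $740.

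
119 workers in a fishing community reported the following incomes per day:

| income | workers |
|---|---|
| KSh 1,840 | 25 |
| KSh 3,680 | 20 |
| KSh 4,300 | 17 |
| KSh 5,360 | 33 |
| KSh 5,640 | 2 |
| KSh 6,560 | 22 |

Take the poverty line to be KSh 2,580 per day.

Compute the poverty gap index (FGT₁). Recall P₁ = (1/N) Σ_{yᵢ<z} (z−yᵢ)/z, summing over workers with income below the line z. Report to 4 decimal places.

Below the line: 25×KSh 1,840 (q = 25 of N = 119).
Gap ratios (z−y)/z: (2580−1840)/2580 = 0.2868 (×25).
Σ = 7.170543. Dividing by the full population N = 119 gives P₁ = 0.0603.

0.0603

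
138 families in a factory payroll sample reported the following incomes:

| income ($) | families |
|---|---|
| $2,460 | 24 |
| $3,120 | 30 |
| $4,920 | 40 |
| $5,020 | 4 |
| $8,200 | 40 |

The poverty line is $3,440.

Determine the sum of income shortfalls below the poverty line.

$33,120

Incomes under z: 24×$2,460, 30×$3,120 (q = 54 of N = 138).
Individual gaps: 24×(3440−2460) = 23520; 30×(3440−3120) = 9600.
Aggregate gap = $33,120.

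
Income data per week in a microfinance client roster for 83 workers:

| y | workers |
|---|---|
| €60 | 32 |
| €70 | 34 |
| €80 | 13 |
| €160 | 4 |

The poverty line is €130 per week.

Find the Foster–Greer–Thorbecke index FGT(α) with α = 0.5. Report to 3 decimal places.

0.658

Incomes under z: 32×€60, 34×€70, 13×€80 (q = 79 of N = 83).
Normalized shortfalls: (130−60)/130 = 0.5385 (×32); (130−70)/130 = 0.4615 (×34); (130−80)/130 = 0.3846 (×13).
Raised to α = 0.5: 0.73380 (×32); 0.67937 (×34); 0.62017 (×13).
Sum = 54.642290; FGT(0.5) = 54.642290 / 83 = 0.658.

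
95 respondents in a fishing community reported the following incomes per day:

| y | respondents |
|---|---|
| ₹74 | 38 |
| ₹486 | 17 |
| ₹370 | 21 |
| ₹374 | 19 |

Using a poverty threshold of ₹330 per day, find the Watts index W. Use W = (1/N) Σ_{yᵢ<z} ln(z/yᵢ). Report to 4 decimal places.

Below z: 38×₹74 (q = 38 of N = 95).
Log gaps: ln(330/74) = 1.4950 (×38).
W = 56.811047 / 95 = 0.5980.

0.5980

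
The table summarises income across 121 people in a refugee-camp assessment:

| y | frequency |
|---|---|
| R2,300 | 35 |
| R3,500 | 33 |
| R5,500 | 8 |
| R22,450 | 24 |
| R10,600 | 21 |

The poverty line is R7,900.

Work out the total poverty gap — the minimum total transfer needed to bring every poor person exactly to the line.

Below the line: 35×R2,300, 33×R3,500, 8×R5,500 (q = 76 of N = 121).
Individual gaps: 35×(7900−2300) = 196000; 33×(7900−3500) = 145200; 8×(7900−5500) = 19200.
Aggregate gap = R360,400.

R360,400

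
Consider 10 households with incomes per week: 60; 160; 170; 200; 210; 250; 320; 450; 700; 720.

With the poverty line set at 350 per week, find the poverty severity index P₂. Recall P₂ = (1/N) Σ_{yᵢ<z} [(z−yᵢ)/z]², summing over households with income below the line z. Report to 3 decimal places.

0.168

Below z: 60, 160, 170, 200, 210, 250, 320 (q = 7 of N = 10).
Shortfall ratios: (350−60)/350 = 0.8286; (350−160)/350 = 0.5429; (350−170)/350 = 0.5143; (350−200)/350 = 0.4286; (350−210)/350 = 0.4000; (350−250)/350 = 0.2857; (350−320)/350 = 0.0857.
Squared: 0.6865; 0.2947; 0.2645; 0.1837; 0.1600; 0.0816; 0.0073.
Sum = 1.678367; P₂ = 1.678367 / 10 = 0.168.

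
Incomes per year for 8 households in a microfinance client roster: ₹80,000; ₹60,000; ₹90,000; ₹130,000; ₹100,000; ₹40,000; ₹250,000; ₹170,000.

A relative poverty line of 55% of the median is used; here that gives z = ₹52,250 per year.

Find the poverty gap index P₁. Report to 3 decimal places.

Below the line: ₹40,000 (q = 1 of N = 8).
Relative gaps: (52250−40000)/52250 = 0.2344.
Sum of shortfalls = 0.234450; P₁ averages over all N: 0.234450 / 8 = 0.029.

0.029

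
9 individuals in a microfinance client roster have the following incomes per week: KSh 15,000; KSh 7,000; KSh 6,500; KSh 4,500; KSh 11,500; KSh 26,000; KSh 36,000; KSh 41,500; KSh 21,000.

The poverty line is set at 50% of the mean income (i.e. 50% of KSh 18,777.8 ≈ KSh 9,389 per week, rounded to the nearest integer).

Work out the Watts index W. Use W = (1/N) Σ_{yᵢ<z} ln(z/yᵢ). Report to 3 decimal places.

Poor units: KSh 4,500, KSh 6,500, KSh 7,000 (q = 3 of N = 9).
Log shortfalls: ln(9389/4500) = 0.7355; ln(9389/6500) = 0.3677; ln(9389/7000) = 0.2936.
W = 1.396827 / 9 = 0.155.

0.155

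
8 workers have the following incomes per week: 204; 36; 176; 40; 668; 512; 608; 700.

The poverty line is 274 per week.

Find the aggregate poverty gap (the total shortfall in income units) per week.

Below the line: 36, 40, 176, 204 (q = 4 of N = 8).
Individual gaps: 274−36 = 238; 274−40 = 234; 274−176 = 98; 274−204 = 70.
Aggregate gap = 640.

640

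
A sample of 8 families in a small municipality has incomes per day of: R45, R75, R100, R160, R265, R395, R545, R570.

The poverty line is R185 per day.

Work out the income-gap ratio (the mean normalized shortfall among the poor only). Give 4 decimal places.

Below z: R45, R75, R100, R160 (q = 4 of N = 8).
Relative gaps: 0.7568, 0.5946, 0.4595, 0.1351; sum = 1.945946.
The income-gap ratio divides by q (the poor only): 1.945946 / 4 = 0.4865.

0.4865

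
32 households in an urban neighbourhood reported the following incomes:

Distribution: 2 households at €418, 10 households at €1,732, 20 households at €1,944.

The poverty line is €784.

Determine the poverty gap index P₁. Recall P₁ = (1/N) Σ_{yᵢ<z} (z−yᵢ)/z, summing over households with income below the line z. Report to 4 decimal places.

Incomes under z: 2×€418 (q = 2 of N = 32).
Gap ratios (z−y)/z: (784−418)/784 = 0.4668 (×2).
Σ = 0.933673. Dividing by the full population N = 32 gives P₁ = 0.0292.

0.0292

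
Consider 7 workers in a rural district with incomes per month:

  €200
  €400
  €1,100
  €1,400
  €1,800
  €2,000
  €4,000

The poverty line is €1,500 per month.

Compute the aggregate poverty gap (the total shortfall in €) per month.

Incomes under z: €200, €400, €1,100, €1,400 (q = 4 of N = 7).
Individual gaps: 1500−200 = 1300; 1500−400 = 1100; 1500−1100 = 400; 1500−1400 = 100.
Aggregate gap = €2,900.

€2,900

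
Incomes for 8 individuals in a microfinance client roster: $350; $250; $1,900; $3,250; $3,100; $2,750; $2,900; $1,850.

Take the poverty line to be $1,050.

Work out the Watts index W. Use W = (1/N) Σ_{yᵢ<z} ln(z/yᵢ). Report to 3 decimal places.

0.317

Below z: $250, $350 (q = 2 of N = 8).
ln(z/y) terms: ln(1050/250) = 1.4351; ln(1050/350) = 1.0986.
W = 2.533697 / 8 = 0.317.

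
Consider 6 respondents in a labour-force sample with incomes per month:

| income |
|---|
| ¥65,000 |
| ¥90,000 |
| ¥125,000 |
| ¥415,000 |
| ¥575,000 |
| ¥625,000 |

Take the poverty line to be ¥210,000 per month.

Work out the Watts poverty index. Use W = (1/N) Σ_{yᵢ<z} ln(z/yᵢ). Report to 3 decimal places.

0.423

Below z: ¥65,000, ¥90,000, ¥125,000 (q = 3 of N = 6).
Log gaps: ln(210000/65000) = 1.1727; ln(210000/90000) = 0.8473; ln(210000/125000) = 0.5188.
W = 2.538812 / 6 = 0.423.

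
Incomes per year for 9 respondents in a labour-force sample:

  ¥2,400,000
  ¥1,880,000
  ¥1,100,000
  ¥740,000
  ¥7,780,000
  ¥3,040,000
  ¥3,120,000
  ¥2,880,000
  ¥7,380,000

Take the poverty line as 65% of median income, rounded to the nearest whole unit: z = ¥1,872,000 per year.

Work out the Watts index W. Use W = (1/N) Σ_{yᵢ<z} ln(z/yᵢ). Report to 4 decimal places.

0.1622

Incomes under z: ¥740,000, ¥1,100,000 (q = 2 of N = 9).
ln(z/y) terms: ln(1872000/740000) = 0.9281; ln(1872000/1100000) = 0.5317.
W = 1.459810 / 9 = 0.1622.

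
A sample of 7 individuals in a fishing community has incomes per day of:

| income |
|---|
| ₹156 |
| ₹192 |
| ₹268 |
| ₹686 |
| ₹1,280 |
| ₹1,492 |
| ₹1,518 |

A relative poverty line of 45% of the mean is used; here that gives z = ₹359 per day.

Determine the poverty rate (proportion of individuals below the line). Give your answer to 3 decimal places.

0.429

3 of the 7 individuals have income below ₹359.
H = 3/7 = 0.429.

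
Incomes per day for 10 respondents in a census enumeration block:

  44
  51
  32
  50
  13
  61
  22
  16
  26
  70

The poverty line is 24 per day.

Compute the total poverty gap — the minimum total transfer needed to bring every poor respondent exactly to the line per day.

21

Below z: 13, 16, 22 (q = 3 of N = 10).
Individual gaps: 24−13 = 11; 24−16 = 8; 24−22 = 2.
Aggregate gap = 21.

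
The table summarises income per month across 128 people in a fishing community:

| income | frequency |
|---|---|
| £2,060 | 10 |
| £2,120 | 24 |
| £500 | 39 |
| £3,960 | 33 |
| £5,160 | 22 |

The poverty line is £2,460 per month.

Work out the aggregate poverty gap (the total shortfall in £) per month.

£88,600

Below z: 39×£500, 10×£2,060, 24×£2,120 (q = 73 of N = 128).
Individual gaps: 39×(2460−500) = 76440; 10×(2460−2060) = 4000; 24×(2460−2120) = 8160.
Aggregate gap = £88,600.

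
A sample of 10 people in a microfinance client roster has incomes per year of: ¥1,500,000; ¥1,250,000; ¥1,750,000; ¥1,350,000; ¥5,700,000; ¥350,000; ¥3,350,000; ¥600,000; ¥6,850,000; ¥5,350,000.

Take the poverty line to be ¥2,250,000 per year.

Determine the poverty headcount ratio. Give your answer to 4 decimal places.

0.6000

6 of the 10 people have income below ¥2,250,000.
H = 6/10 = 0.6000.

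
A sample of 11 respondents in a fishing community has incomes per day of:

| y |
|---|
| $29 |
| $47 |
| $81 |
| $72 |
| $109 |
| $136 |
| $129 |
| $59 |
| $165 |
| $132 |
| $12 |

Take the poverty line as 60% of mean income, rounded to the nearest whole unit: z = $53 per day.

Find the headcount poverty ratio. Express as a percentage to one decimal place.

27.3%

3 of the 11 respondents have income below $53.
H = 3/11 = 27.3%.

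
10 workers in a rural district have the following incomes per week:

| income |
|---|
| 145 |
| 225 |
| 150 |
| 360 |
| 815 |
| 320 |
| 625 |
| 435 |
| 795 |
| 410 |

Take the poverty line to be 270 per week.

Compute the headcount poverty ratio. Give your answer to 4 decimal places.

3 of the 10 workers have income below 270.
H = 3/10 = 0.3000.

0.3000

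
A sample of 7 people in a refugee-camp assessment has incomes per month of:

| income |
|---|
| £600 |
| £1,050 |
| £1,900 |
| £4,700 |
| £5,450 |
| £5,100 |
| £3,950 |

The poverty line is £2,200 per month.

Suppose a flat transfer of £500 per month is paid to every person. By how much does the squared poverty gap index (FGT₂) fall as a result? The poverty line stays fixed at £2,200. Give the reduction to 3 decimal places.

0.069

Before: below the line — £600, £1,050, £1,900; squared poverty gap index (FGT₂) = 0.11725.
After the £500 transfer: below the line — £1,100, £1,550; squared poverty gap index (FGT₂) = 0.04818.
Reduction = 0.11725 − 0.04818 = 0.069.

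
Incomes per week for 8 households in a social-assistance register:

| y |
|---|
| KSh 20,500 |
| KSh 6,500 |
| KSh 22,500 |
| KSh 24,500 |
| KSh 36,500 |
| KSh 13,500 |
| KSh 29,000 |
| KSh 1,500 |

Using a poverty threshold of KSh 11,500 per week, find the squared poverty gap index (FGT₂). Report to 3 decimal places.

Below the line: KSh 1,500, KSh 6,500 (q = 2 of N = 8).
Normalized shortfalls: (11500−1500)/11500 = 0.8696; (11500−6500)/11500 = 0.4348.
Squared: 0.7561; 0.1890.
Sum = 0.945180; P₂ = 0.945180 / 8 = 0.118.

0.118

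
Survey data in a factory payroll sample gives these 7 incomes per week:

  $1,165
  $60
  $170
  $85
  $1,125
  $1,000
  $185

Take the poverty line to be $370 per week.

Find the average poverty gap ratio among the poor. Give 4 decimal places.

Incomes under z: $60, $85, $170, $185 (q = 4 of N = 7).
Relative gaps: 0.8378, 0.7703, 0.5405, 0.5000; sum = 2.648649.
I averages over the q = 4 poor units only: 2.648649 / 4 = 0.6622.

0.6622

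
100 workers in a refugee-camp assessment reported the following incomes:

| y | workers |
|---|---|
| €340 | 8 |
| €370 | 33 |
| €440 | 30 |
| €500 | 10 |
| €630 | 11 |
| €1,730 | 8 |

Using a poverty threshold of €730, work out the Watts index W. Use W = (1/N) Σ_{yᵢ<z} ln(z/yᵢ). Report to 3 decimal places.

Incomes under z: 8×€340, 33×€370, 30×€440, 10×€500, 11×€630 (q = 92 of N = 100).
Log shortfalls: ln(730/340) = 0.7641 (×8); ln(730/370) = 0.6795 (×33); ln(730/440) = 0.5063 (×30); ln(730/500) = 0.3784 (×10); ln(730/630) = 0.1473 (×11).
W = 49.130692 / 100 = 0.491.

0.491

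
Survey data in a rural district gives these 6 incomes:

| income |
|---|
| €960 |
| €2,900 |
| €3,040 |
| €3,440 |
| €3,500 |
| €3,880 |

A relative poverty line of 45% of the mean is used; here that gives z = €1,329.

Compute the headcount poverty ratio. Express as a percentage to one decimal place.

16.7%

1 of the 6 individuals have income below €1,329.
H = 1/6 = 16.7%.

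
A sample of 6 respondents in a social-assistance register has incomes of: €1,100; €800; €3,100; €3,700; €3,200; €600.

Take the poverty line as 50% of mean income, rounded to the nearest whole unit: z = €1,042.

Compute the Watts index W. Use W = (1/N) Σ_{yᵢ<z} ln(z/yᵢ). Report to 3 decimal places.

0.136

Incomes under z: €600, €800 (q = 2 of N = 6).
ln(z/y) terms: ln(1042/600) = 0.5520; ln(1042/800) = 0.2643.
W = 0.816253 / 6 = 0.136.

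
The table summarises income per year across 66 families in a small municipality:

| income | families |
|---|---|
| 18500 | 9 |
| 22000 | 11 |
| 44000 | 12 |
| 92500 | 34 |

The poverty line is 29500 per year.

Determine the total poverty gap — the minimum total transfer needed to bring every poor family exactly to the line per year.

Poor units: 9×18500, 11×22000 (q = 20 of N = 66).
Individual gaps: 9×(29500−18500) = 99000; 11×(29500−22000) = 82500.
Aggregate gap = 181500.

181500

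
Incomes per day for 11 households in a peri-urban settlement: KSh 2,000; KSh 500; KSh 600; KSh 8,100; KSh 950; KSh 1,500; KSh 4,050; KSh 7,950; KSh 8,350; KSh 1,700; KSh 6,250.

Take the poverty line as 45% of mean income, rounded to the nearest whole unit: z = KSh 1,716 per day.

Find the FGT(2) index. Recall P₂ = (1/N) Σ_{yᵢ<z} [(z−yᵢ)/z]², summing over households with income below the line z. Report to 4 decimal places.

0.1037

Poor units: KSh 500, KSh 600, KSh 950, KSh 1,500, KSh 1,700 (q = 5 of N = 11).
Relative gaps: (1716−500)/1716 = 0.7086; (1716−600)/1716 = 0.6503; (1716−950)/1716 = 0.4464; (1716−1500)/1716 = 0.1259; (1716−1700)/1716 = 0.0093.
Squared: 0.5021; 0.4230; 0.1993; 0.0158; 0.0001.
Sum = 1.140296; P₂ = 1.140296 / 11 = 0.1037.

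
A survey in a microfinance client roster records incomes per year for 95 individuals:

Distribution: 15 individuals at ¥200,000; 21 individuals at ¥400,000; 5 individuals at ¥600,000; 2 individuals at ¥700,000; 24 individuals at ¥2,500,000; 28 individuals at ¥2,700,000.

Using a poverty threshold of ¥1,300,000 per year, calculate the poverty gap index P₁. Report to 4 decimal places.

Below z: 15×¥200,000, 21×¥400,000, 5×¥600,000, 2×¥700,000 (q = 43 of N = 95).
Normalized shortfalls: (1300000−200000)/1300000 = 0.8462 (×15); (1300000−400000)/1300000 = 0.6923 (×21); (1300000−600000)/1300000 = 0.5385 (×5); (1300000−700000)/1300000 = 0.4615 (×2).
Sum of shortfalls = 30.846154; P₁ averages over all N: 30.846154 / 95 = 0.3247.

0.3247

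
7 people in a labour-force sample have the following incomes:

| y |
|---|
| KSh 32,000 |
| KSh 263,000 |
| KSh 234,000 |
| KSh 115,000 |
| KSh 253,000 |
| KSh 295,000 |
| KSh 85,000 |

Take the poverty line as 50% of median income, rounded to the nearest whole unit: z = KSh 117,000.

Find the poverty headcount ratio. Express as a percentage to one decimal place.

3 of the 7 people have income below KSh 117,000.
H = 3/7 = 42.9%.

42.9%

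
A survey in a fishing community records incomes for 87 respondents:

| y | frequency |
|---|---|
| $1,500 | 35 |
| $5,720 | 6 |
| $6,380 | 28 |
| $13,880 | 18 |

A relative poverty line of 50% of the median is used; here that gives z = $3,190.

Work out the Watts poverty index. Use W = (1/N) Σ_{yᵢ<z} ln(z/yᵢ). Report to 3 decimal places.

0.304

Incomes under z: 35×$1,500 (q = 35 of N = 87).
Log gaps: ln(3190/1500) = 0.7546 (×35).
W = 26.409453 / 87 = 0.304.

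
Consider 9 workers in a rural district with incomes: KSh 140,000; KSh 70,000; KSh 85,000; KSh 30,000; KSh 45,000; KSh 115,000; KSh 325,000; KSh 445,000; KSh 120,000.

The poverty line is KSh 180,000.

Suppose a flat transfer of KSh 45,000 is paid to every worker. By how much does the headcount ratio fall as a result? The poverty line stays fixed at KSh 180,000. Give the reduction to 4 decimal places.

0.1111

Before: below the line — KSh 30,000, KSh 45,000, KSh 70,000, KSh 85,000, KSh 115,000, KSh 120,000, KSh 140,000; headcount ratio = 0.777778.
After the KSh 45,000 transfer: below the line — KSh 75,000, KSh 90,000, KSh 115,000, KSh 130,000, KSh 160,000, KSh 165,000; headcount ratio = 0.666667.
Reduction = 0.777778 − 0.666667 = 0.1111.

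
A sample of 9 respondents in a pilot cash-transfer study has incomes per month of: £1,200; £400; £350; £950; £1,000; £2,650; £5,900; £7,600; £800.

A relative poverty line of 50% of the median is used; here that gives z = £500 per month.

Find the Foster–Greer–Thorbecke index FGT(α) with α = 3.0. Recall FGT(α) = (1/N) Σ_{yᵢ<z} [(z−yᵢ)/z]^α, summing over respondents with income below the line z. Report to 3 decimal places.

0.004

Incomes under z: £350, £400 (q = 2 of N = 9).
Relative gaps: (500−350)/500 = 0.3000; (500−400)/500 = 0.2000.
Raised to α = 3.0: 0.02700; 0.00800.
Sum = 0.035000; FGT(3.0) = 0.035000 / 9 = 0.004.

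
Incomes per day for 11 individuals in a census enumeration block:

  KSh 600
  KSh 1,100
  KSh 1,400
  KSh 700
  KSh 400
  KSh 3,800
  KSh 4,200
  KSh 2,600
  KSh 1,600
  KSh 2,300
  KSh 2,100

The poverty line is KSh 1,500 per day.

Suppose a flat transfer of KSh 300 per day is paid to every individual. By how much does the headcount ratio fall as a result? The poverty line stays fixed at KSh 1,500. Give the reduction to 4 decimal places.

0.0909

Before: below the line — KSh 400, KSh 600, KSh 700, KSh 1,100, KSh 1,400; headcount ratio = 0.454545.
After the KSh 300 transfer: below the line — KSh 700, KSh 900, KSh 1,000, KSh 1,400; headcount ratio = 0.363636.
Reduction = 0.454545 − 0.363636 = 0.0909.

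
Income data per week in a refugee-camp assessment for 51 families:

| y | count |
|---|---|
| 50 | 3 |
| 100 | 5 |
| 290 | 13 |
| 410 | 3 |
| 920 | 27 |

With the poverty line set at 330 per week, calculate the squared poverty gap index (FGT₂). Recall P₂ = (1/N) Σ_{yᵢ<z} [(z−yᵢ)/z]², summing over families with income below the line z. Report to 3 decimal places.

Below z: 3×50, 5×100, 13×290 (q = 21 of N = 51).
Normalized shortfalls: (330−50)/330 = 0.8485 (×3); (330−100)/330 = 0.6970 (×5); (330−290)/330 = 0.1212 (×13).
Squared: 0.7199 (×3); 0.4858 (×5); 0.0147 (×13).
Sum = 4.779614; P₂ = 4.779614 / 51 = 0.094.

0.094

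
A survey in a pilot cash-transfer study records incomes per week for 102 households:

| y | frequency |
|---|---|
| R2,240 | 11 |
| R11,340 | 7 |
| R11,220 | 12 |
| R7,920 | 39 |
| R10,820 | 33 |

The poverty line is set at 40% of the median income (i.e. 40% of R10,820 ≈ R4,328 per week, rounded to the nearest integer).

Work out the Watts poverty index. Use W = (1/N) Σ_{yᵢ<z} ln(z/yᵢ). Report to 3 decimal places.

0.071

Below the line: 11×R2,240 (q = 11 of N = 102).
ln(z/y) terms: ln(4328/2240) = 0.6586 (×11).
W = 7.244926 / 102 = 0.071.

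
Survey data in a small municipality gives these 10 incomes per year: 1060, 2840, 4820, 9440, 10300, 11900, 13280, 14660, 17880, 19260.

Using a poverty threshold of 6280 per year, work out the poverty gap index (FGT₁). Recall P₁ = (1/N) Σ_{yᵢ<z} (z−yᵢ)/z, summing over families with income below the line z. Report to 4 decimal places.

Below the line: 1060, 2840, 4820 (q = 3 of N = 10).
Gap ratios (z−y)/z: (6280−1060)/6280 = 0.8312; (6280−2840)/6280 = 0.5478; (6280−4820)/6280 = 0.2325.
Sum of shortfalls = 1.611465; P₁ averages over all N: 1.611465 / 10 = 0.1611.

0.1611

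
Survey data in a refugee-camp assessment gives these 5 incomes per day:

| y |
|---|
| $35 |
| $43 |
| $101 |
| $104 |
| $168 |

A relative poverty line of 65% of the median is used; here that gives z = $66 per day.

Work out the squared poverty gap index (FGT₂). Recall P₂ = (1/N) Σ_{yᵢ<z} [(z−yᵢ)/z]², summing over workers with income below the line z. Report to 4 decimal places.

0.0684

Below z: $35, $43 (q = 2 of N = 5).
Normalized shortfalls: (66−35)/66 = 0.4697; (66−43)/66 = 0.3485.
Squared: 0.2206; 0.1214.
Sum = 0.342057; P₂ = 0.342057 / 5 = 0.0684.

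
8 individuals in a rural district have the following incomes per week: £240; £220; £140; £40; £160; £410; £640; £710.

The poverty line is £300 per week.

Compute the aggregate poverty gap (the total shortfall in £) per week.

£700

Poor units: £40, £140, £160, £220, £240 (q = 5 of N = 8).
Individual gaps: 300−40 = 260; 300−140 = 160; 300−160 = 140; 300−220 = 80; 300−240 = 60.
Aggregate gap = £700.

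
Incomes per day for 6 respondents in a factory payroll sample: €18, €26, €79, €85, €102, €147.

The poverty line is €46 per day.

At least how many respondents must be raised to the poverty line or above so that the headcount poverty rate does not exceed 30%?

2 of the 6 respondents are poor, so H = 2/6 = 0.333.
A headcount ratio of at most 30% allows at most ⌊0.30 × 6⌋ = 1 poor respondents.
So at least 2 − 1 = 1 must be lifted.

1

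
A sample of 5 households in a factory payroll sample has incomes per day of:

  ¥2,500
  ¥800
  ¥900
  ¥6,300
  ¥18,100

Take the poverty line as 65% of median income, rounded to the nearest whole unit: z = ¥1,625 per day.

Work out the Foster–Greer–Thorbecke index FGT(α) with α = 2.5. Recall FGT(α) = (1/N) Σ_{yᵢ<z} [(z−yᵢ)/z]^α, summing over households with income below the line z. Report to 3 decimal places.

0.063

Poor units: ¥800, ¥900 (q = 2 of N = 5).
Normalized shortfalls: (1625−800)/1625 = 0.5077; (1625−900)/1625 = 0.4462.
Raised to α = 2.5: 0.18365; 0.13296.
Sum = 0.316612; FGT(2.5) = 0.316612 / 5 = 0.063.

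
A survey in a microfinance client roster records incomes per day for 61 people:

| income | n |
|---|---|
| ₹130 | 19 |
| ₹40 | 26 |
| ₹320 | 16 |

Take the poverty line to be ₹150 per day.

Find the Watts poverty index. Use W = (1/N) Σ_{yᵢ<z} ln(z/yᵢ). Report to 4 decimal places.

0.6079

Incomes under z: 26×₹40, 19×₹130 (q = 45 of N = 61).
Log gaps: ln(150/40) = 1.3218 (×26); ln(150/130) = 0.1431 (×19).
W = 37.084568 / 61 = 0.6079.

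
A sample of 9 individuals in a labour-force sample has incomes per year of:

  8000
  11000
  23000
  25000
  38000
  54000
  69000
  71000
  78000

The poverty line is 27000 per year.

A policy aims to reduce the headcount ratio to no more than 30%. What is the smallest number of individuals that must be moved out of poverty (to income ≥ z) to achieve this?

2

4 of the 9 individuals are poor, so H = 4/9 = 0.444.
A headcount ratio of at most 30% allows at most ⌊0.30 × 9⌋ = 2 poor individuals.
So at least 4 − 2 = 2 must be lifted.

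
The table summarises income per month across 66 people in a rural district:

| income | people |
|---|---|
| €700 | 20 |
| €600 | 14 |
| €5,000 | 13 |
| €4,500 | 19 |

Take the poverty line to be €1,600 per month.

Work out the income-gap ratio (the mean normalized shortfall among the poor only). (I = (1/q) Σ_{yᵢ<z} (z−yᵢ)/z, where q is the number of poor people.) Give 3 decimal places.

Incomes under z: 14×€600, 20×€700 (q = 34 of N = 66).
Shortfall ratios (z−y)/z: 0.6250 (×14), 0.5625 (×20); sum = 20.000000.
I averages over the q = 34 poor units only: 20.000000 / 34 = 0.588.

0.588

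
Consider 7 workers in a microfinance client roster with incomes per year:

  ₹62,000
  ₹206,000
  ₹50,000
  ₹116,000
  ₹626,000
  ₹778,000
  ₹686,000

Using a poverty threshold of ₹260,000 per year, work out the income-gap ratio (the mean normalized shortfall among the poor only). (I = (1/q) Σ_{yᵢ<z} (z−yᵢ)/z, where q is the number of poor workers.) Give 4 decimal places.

0.5827

Below the line: ₹50,000, ₹62,000, ₹116,000, ₹206,000 (q = 4 of N = 7).
Shortfall ratios (z−y)/z: 0.8077, 0.7615, 0.5538, 0.2077; sum = 2.330769.
The income-gap ratio divides by q (the poor only): 2.330769 / 4 = 0.5827.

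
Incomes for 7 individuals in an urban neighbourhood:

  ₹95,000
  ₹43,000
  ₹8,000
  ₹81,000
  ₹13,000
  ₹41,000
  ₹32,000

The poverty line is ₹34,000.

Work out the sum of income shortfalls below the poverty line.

Below the line: ₹8,000, ₹13,000, ₹32,000 (q = 3 of N = 7).
Individual gaps: 34000−8000 = 26000; 34000−13000 = 21000; 34000−32000 = 2000.
Aggregate gap = ₹49,000.

₹49,000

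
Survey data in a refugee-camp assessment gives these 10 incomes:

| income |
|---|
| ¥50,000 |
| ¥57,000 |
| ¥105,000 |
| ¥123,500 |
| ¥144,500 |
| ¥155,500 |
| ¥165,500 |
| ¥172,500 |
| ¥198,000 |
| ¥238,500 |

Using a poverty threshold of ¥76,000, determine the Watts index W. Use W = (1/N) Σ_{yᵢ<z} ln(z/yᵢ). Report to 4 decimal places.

Below z: ¥50,000, ¥57,000 (q = 2 of N = 10).
Log gaps: ln(76000/50000) = 0.4187; ln(76000/57000) = 0.2877.
W = 0.706392 / 10 = 0.0706.

0.0706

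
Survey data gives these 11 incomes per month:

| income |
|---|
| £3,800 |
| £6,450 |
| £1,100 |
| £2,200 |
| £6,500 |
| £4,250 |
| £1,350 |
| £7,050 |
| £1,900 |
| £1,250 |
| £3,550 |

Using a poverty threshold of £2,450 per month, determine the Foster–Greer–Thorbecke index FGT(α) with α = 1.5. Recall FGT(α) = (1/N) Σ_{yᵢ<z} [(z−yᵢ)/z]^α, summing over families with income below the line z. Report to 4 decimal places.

Below z: £1,100, £1,250, £1,350, £1,900, £2,200 (q = 5 of N = 11).
Shortfall ratios: (2450−1100)/2450 = 0.5510; (2450−1250)/2450 = 0.4898; (2450−1350)/2450 = 0.4490; (2450−1900)/2450 = 0.2245; (2450−2200)/2450 = 0.1020.
Raised to α = 1.5: 0.40903; 0.34279; 0.30084; 0.10636; 0.03260.
Sum = 1.191615; FGT(1.5) = 1.191615 / 11 = 0.1083.

0.1083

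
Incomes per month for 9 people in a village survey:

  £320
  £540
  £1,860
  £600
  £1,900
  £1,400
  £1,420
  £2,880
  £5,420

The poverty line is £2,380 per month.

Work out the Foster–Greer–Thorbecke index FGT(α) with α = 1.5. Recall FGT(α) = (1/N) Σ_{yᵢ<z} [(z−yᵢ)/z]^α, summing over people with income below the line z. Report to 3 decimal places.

0.316

Poor units: £320, £540, £600, £1,400, £1,420, £1,860, £1,900 (q = 7 of N = 9).
Shortfall ratios: (2380−320)/2380 = 0.8655; (2380−540)/2380 = 0.7731; (2380−600)/2380 = 0.7479; (2380−1400)/2380 = 0.4118; (2380−1420)/2380 = 0.4034; (2380−1860)/2380 = 0.2185; (2380−1900)/2380 = 0.2017.
Raised to α = 1.5: 0.80526; 0.67977; 0.64679; 0.26422; 0.25618; 0.10213; 0.09057.
Sum = 2.844921; FGT(1.5) = 2.844921 / 9 = 0.316.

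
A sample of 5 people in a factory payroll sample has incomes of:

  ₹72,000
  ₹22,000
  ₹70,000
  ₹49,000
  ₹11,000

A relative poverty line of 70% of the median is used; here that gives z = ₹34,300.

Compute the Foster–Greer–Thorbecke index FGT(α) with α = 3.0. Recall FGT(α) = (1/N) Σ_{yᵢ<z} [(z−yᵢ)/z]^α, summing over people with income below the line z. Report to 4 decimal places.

Below the line: ₹11,000, ₹22,000 (q = 2 of N = 5).
Gap ratios (z−y)/z: (34300−11000)/34300 = 0.6793; (34300−22000)/34300 = 0.3586.
Raised to α = 3.0: 0.31346; 0.04611.
Sum = 0.359576; FGT(3.0) = 0.359576 / 5 = 0.0719.

0.0719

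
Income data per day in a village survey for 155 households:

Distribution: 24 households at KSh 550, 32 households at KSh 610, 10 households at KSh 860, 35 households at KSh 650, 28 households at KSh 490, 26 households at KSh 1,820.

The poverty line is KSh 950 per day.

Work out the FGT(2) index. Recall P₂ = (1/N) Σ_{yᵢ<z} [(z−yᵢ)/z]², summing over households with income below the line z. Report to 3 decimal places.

Poor units: 28×KSh 490, 24×KSh 550, 32×KSh 610, 35×KSh 650, 10×KSh 860 (q = 129 of N = 155).
Relative gaps: (950−490)/950 = 0.4842 (×28); (950−550)/950 = 0.4211 (×24); (950−610)/950 = 0.3579 (×32); (950−650)/950 = 0.3158 (×35); (950−860)/950 = 0.0947 (×10).
Squared: 0.2345 (×28); 0.1773 (×24); 0.1281 (×32); 0.0997 (×35); 0.0090 (×10).
Sum = 18.498615; P₂ = 18.498615 / 155 = 0.119.

0.119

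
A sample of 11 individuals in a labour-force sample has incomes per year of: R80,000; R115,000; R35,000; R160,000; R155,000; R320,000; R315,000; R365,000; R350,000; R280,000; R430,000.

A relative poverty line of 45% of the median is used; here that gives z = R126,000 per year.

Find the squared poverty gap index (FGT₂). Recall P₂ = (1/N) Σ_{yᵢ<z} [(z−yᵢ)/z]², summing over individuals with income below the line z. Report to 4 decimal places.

0.0602

Below the line: R35,000, R80,000, R115,000 (q = 3 of N = 11).
Shortfall ratios: (126000−35000)/126000 = 0.7222; (126000−80000)/126000 = 0.3651; (126000−115000)/126000 = 0.0873.
Squared: 0.5216; 0.1333; 0.0076.
Sum = 0.662509; P₂ = 0.662509 / 11 = 0.0602.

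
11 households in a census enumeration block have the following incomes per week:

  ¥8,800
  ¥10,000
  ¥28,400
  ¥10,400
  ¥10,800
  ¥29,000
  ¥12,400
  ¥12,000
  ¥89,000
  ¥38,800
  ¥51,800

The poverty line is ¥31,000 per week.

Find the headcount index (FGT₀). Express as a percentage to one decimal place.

8 of the 11 households have income below ¥31,000.
H = 8/11 = 72.7%.

72.7%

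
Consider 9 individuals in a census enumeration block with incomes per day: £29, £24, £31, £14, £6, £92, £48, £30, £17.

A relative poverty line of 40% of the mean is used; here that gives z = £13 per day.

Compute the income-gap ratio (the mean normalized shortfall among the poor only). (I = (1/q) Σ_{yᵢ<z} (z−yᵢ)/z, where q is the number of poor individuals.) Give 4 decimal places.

Poor units: £6 (q = 1 of N = 9).
Relative gaps: 0.5385; sum = 0.538462.
The income-gap ratio divides by q (the poor only): 0.538462 / 1 = 0.5385.

0.5385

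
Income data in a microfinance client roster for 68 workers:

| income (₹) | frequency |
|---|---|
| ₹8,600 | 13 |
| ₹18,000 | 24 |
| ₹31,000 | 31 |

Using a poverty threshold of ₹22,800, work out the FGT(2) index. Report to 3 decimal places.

Poor units: 13×₹8,600, 24×₹18,000 (q = 37 of N = 68).
Gap ratios (z−y)/z: (22800−8600)/22800 = 0.6228 (×13); (22800−18000)/22800 = 0.2105 (×24).
Squared: 0.3879 (×13); 0.0443 (×24).
Sum = 6.106263; P₂ = 6.106263 / 68 = 0.090.

0.090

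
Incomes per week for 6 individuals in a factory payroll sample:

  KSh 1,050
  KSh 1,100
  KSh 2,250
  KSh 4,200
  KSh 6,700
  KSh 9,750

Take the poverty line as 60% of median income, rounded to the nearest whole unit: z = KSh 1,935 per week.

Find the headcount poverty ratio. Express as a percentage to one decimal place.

33.3%

2 of the 6 individuals have income below KSh 1,935.
H = 2/6 = 33.3%.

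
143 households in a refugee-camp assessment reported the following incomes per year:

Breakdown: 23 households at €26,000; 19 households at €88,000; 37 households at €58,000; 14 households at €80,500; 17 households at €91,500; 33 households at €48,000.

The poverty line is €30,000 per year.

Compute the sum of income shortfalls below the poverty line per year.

€92,000

Incomes under z: 23×€26,000 (q = 23 of N = 143).
Individual gaps: 23×(30000−26000) = 92000.
Aggregate gap = €92,000.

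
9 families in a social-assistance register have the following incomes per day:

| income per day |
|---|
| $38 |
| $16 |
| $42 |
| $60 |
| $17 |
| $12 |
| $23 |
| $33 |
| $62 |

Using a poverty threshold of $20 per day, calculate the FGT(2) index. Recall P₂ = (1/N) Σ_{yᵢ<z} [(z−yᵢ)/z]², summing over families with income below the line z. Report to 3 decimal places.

0.025

Poor units: $12, $16, $17 (q = 3 of N = 9).
Gap ratios (z−y)/z: (20−12)/20 = 0.4000; (20−16)/20 = 0.2000; (20−17)/20 = 0.1500.
Squared: 0.1600; 0.0400; 0.0225.
Sum = 0.222500; P₂ = 0.222500 / 9 = 0.025.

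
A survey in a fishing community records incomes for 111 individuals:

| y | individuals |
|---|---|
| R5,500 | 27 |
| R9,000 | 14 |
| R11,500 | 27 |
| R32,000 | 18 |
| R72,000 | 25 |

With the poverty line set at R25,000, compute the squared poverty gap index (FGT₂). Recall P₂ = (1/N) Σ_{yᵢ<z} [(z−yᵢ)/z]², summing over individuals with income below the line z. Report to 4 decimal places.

Poor units: 27×R5,500, 14×R9,000, 27×R11,500 (q = 68 of N = 111).
Gap ratios (z−y)/z: (25000−5500)/25000 = 0.7800 (×27); (25000−9000)/25000 = 0.6400 (×14); (25000−11500)/25000 = 0.5400 (×27).
Squared: 0.6084 (×27); 0.4096 (×14); 0.2916 (×27).
Sum = 30.034400; P₂ = 30.034400 / 111 = 0.2706.

0.2706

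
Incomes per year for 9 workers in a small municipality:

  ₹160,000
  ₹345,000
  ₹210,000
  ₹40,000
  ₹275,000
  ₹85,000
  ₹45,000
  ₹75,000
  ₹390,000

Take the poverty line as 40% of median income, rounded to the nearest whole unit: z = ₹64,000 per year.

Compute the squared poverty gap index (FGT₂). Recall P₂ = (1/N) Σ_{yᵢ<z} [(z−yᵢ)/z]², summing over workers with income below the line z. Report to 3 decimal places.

Incomes under z: ₹40,000, ₹45,000 (q = 2 of N = 9).
Gap ratios (z−y)/z: (64000−40000)/64000 = 0.3750; (64000−45000)/64000 = 0.2969.
Squared: 0.1406; 0.0881.
Sum = 0.228760; P₂ = 0.228760 / 9 = 0.025.

0.025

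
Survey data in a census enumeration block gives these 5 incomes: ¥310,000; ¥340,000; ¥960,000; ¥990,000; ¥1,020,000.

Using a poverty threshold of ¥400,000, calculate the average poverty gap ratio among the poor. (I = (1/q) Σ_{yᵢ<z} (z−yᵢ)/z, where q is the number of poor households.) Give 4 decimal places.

0.1875

Incomes under z: ¥310,000, ¥340,000 (q = 2 of N = 5).
Relative gaps: 0.2250, 0.1500; sum = 0.375000.
The income-gap ratio divides by q (the poor only): 0.375000 / 2 = 0.1875.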